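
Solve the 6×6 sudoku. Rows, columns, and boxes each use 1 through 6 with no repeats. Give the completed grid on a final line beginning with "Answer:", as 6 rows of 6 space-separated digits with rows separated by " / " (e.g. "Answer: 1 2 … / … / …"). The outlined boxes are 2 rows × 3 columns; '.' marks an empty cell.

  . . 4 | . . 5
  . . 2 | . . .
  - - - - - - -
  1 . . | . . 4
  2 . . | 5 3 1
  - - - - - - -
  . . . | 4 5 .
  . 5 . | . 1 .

Step 1. [r4c3∈{6}] r4c3 is down to just 6. So r4c3=6.
Step 2. [r6c3∈{3}] r6c3 has the single candidate 3, so r6c3=3.
Step 3. [r5c1∈{6}] only 6 remains possible at r5c1. So r5c1=6.
Step 4. [r1c1∈{3}] nothing but 3 survives at r1c1 ⇒ r1c1=3.
Step 5. [r2c4∈{1,3,6}] col 4 places 3 nowhere but r2c4 ⇒ r2c4=3.
Step 6. [r2c6∈{6}] r2c6's peers cover all but 6, so r2c6=6.
Step 7. [r1c4∈{1,2}] in col 4, 1 fits only at r1c4, so r1c4=1.
Step 8. [r6c6∈{2}] r6c6 has the single candidate 2 ⇒ r6c6=2.
Step 9. [r3c5∈{2,6}] 6 has one home in col 5: r3c5 ⇒ r3c5=6.
Step 10. [r5c2∈{1,2}] 2 has one home in row 5: r5c2 ⇒ r5c2=2.
Step 11. [r3c3∈{5}] r3c3's peers cover all but 5, so r3c3=5.
Step 12. [r5c6∈{3}] r5c6 has the single candidate 3, so r5c6=3.
Step 13. [r6c4∈{6}] only 6 remains possible at r6c4 ⇒ r6c4=6.
Step 14. [r1c2∈{6}] r1c2 is down to just 6 ⇒ r1c2=6.
Step 15. [r2c5∈{4}] r2c5's peers cover all but 4. So r2c5=4.
Step 16. [r2c1∈{5}] r2c1 has the single candidate 5, so r2c1=5.
Step 17. [r3c2∈{3}] r3c2 is down to just 3. So r3c2=3.
Step 18. [r1c5∈{2}] only 2 remains possible at r1c5 ⇒ r1c5=2.
Step 19. [r4c2∈{4}] r4c2 has the single candidate 4 ⇒ r4c2=4.
Step 20. [r6c1∈{4}] r6c1 is down to just 4 ⇒ r6c1=4.
Step 21. [r3c4∈{2}] r3c4's peers cover all but 2, so r3c4=2.
Step 22. [r5c3∈{1}] nothing but 1 survives at r5c3. So r5c3=1.
Step 23. [r2c2∈{1}] r2c2 is down to just 1 ⇒ r2c2=1.

Answer: 3 6 4 1 2 5 / 5 1 2 3 4 6 / 1 3 5 2 6 4 / 2 4 6 5 3 1 / 6 2 1 4 5 3 / 4 5 3 6 1 2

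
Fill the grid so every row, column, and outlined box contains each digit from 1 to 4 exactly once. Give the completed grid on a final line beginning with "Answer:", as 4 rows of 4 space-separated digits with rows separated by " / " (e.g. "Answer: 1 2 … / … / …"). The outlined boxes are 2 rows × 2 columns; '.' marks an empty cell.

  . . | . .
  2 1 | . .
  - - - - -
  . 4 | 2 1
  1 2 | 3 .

Step 1. [r1c1∈{3,4}] across col 1, 4 lands solely at r1c1 ⇒ r1c1=4.
Step 2. [r2c4∈{3,4}] in row 2, 3 fits only at r2c4, so r2c4=3.
Step 3. [r2c3∈{4}] r2c3 is down to just 4. So r2c3=4.
Step 4. [r1c4∈{2}] r1c4 is down to just 2, so r1c4=2.
Step 5. [r1c2∈{3}] r1c2's peers cover all but 3 ⇒ r1c2=3.
Step 6. [r3c1∈{3}] r3c1's peers cover all but 3 ⇒ r3c1=3.
Step 7. [r4c4∈{4}] only 4 remains possible at r4c4. So r4c4=4.
Step 8. [r1c3∈{1}] r1c3's peers cover all but 1, so r1c3=1.

Answer: 4 3 1 2 / 2 1 4 3 / 3 4 2 1 / 1 2 3 4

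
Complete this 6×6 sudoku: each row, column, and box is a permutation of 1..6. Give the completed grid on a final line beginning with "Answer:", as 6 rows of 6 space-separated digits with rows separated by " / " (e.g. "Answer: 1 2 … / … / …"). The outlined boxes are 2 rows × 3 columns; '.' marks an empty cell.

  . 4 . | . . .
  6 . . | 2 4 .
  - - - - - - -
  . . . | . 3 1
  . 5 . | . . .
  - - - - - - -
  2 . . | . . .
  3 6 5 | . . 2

Step 1. [r4c3∈{1,2,3,4,6}] r4c3 is the only open cell in row 4 admitting 3, so r4c3=3.
Step 2. [r6c4∈{1,4}] in row 6, 4 fits only at r6c4. So r6c4=4.
Step 3. [r2c6∈{3,5}] 5 has one home in row 2: r2c6. So r2c6=5.
Step 4. [r4c4∈{6}] r4c4 has the single candidate 6 ⇒ r4c4=6.
Step 5. [r2c3∈{1}] only 1 remains possible at r2c3, so r2c3=1.
Step 6. [r6c5∈{1}] r6c5's peers cover all but 1. So r6c5=1.
Step 7. [r3c3∈{2,4,6}] r3c3 is the only open cell in row 3 admitting 6. So r3c3=6.
Step 8. [r1c5∈{6}] only 6 remains possible at r1c5, so r1c5=6.
Step 9. [r1c6∈{3}] r1c6 is down to just 3 ⇒ r1c6=3.
Step 10. [r5c4∈{3,5}] in row 5, 3 fits only at r5c4 ⇒ r5c4=3.
Step 11. [r3c1∈{4}] nothing but 4 survives at r3c1 ⇒ r3c1=4.
Step 12. [r4c1∈{1}] nothing but 1 survives at r4c1. So r4c1=1.
Step 13. [r1c1∈{5}] r1c1's peers cover all but 5 ⇒ r1c1=5.
Step 14. [r1c3∈{2}] r1c3 is down to just 2 ⇒ r1c3=2.
Step 15. [r5c5∈{5}] only 5 remains possible at r5c5 ⇒ r5c5=5.
Step 16. [r5c3∈{4}] only 4 remains possible at r5c3 ⇒ r5c3=4.
Step 17. [r3c2∈{2}] r3c2 has the single candidate 2 ⇒ r3c2=2.
Step 18. [r5c2∈{1}] r5c2 has the single candidate 1, so r5c2=1.
Step 19. [r4c5∈{2}] only 2 remains possible at r4c5, so r4c5=2.
Step 20. [r1c4∈{1}] r1c4 has the single candidate 1 ⇒ r1c4=1.
Step 21. [r5c6∈{6}] r5c6 is down to just 6, so r5c6=6.
Step 22. [r2c2∈{3}] r2c2 has the single candidate 3, so r2c2=3.
Step 23. [r3c4∈{5}] r3c4 is down to just 5 ⇒ r3c4=5.
Step 24. [r4c6∈{4}] r4c6 is down to just 4. So r4c6=4.

Answer: 5 4 2 1 6 3 / 6 3 1 2 4 5 / 4 2 6 5 3 1 / 1 5 3 6 2 4 / 2 1 4 3 5 6 / 3 6 5 4 1 2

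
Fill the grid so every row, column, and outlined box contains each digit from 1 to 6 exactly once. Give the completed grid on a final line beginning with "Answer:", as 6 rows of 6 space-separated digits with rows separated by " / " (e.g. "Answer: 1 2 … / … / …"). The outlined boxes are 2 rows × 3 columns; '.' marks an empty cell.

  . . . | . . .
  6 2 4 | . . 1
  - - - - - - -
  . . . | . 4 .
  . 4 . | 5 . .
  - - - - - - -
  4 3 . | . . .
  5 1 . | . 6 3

Step 1. [r3c2∈{5,6}] in col 2, 6 fits only at r3c2. So r3c2=6.
Step 2. [r3c6∈{2}] r3c6 has the single candidate 2 ⇒ r3c6=2.
Step 3. [r2c5∈{3,5}] in row 2, 5 fits only at r2c5. So r2c5=5.
Step 4. [r1c4∈{2,3,4,6}] r1c4 is the only open cell in col 4 admitting 6, so r1c4=6.
Step 5. [r6c3∈{2}] only 2 remains possible at r6c3 ⇒ r6c3=2.
Step 6. [r3c3∈{1,3,5}] r3c3 is the only open cell in row 3 admitting 5. So r3c3=5.
Step 7. [r5c4∈{1,2}] 2 has one home in col 4: r5c4 ⇒ r5c4=2.
Step 8. [r3c4∈{1,3}] 1 has one home in col 4: r3c4 ⇒ r3c4=1.
Step 9. [r4c5∈{3}] r4c5's peers cover all but 3, so r4c5=3.
Step 10. [r1c3∈{1,3}] in col 3, 3 fits only at r1c3. So r1c3=3.
Step 11. [r4c1∈{1,2}] r4c1 is the only open cell in row 4 admitting 2 ⇒ r4c1=2.
Step 12. [r5c6∈{5}] nothing but 5 survives at r5c6 ⇒ r5c6=5.
Step 13. [r4c3∈{1}] r4c3's peers cover all but 1. So r4c3=1.
Step 14. [r3c1∈{3}] only 3 remains possible at r3c1 ⇒ r3c1=3.
Step 15. [r1c1∈{1}] r1c1 is down to just 1 ⇒ r1c1=1.
Step 16. [r4c6∈{6}] r4c6 is down to just 6. So r4c6=6.
Step 17. [r5c5∈{1}] r5c5's peers cover all but 1, so r5c5=1.
Step 18. [r1c2∈{5}] r1c2's peers cover all but 5. So r1c2=5.
Step 19. [r1c5∈{2}] r1c5 is down to just 2 ⇒ r1c5=2.
Step 20. [r6c4∈{4}] only 4 remains possible at r6c4. So r6c4=4.
Step 21. [r2c4∈{3}] r2c4 is down to just 3 ⇒ r2c4=3.
Step 22. [r5c3∈{6}] only 6 remains possible at r5c3, so r5c3=6.
Step 23. [r1c6∈{4}] r1c6 has the single candidate 4. So r1c6=4.

Answer: 1 5 3 6 2 4 / 6 2 4 3 5 1 / 3 6 5 1 4 2 / 2 4 1 5 3 6 / 4 3 6 2 1 5 / 5 1 2 4 6 3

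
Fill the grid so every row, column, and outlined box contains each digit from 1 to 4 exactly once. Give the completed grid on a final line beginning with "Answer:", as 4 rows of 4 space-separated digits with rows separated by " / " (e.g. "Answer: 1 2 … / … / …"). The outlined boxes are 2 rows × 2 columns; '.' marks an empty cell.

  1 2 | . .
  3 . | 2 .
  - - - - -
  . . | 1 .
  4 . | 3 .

Step 1. [r3c4∈{2,4}] in row 3, 4 fits only at r3c4. So r3c4=4.
Step 2. [r3c2∈{3}] r3c2 is down to just 3 ⇒ r3c2=3.
Step 3. [r4c4∈{2}] only 2 remains possible at r4c4. So r4c4=2.
Step 4. [r1c4∈{3}] r1c4 has the single candidate 3 ⇒ r1c4=3.
Step 5. [r4c2∈{1}] nothing but 1 survives at r4c2, so r4c2=1.
Step 6. [r3c1∈{2}] r3c1 has the single candidate 2, so r3c1=2.
Step 7. [r2c4∈{1}] only 1 remains possible at r2c4 ⇒ r2c4=1.
Step 8. [r1c3∈{4}] r1c3 is down to just 4. So r1c3=4.
Step 9. [r2c2∈{4}] r2c2 is down to just 4 ⇒ r2c2=4.

Answer: 1 2 4 3 / 3 4 2 1 / 2 3 1 4 / 4 1 3 2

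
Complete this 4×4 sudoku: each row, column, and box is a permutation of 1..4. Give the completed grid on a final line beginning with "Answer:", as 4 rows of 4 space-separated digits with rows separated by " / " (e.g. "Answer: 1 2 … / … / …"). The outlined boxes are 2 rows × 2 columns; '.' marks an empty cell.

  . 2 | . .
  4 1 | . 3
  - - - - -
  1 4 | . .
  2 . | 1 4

Step 1. [r3c3∈{2,3}] 3 has one home in row 3: r3c3. So r3c3=3.
Step 2. [r1c4∈{1}] r1c4 is down to just 1, so r1c4=1.
Step 3. [r1c1∈{3}] only 3 remains possible at r1c1, so r1c1=3.
Step 4. [r2c3∈{2}] r2c3's peers cover all but 2, so r2c3=2.
Step 5. [r3c4∈{2}] nothing but 2 survives at r3c4 ⇒ r3c4=2.
Step 6. [r1c3∈{4}] r1c3 is down to just 4. So r1c3=4.
Step 7. [r4c2∈{3}] r4c2 has the single candidate 3 ⇒ r4c2=3.

Answer: 3 2 4 1 / 4 1 2 3 / 1 4 3 2 / 2 3 1 4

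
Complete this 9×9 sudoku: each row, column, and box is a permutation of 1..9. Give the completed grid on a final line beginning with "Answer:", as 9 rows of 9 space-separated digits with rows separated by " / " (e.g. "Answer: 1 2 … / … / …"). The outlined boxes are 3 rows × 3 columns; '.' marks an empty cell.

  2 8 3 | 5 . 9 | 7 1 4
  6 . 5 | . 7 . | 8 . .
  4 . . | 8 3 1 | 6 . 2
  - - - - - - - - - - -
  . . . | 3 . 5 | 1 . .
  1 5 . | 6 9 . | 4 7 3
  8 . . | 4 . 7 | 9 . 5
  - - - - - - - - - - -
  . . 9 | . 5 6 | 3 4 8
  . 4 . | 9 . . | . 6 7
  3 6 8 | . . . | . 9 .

Step 1. [r5c3∈{2}] nothing but 2 survives at r5c3. So r5c3=2.
Step 2. [r2c4∈{2}] nothing but 2 survives at r2c4 ⇒ r2c4=2.
Step 3. [r9c5∈{1,2,4}] in col 5, 4 fits only at r9c5 ⇒ r9c5=4.
Step 4. [r7c1∈{7}] nothing but 7 survives at r7c1, so r7c1=7.
Step 5. [r3c2∈{7,9}] across row 3, 9 lands solely at r3c2 ⇒ r3c2=9.
Step 6. [r9c6∈{2}] only 2 remains possible at r9c6, so r9c6=2.
Step 7. [r7c4∈{1}] r7c4 has the single candidate 1. So r7c4=1.
Step 8. [r6c8∈{2}] r6c8's peers cover all but 2, so r6c8=2.
Step 9. [r8c5∈{8}] nothing but 8 survives at r8c5 ⇒ r8c5=8.
Step 10. [r4c3∈{4,6,7}] 4 has one home in row 4: r4c3 ⇒ r4c3=4.
Step 11. [r9c7∈{5}] r9c7 is down to just 5 ⇒ r9c7=5.
Step 12. [r6c5∈{1}] nothing but 1 survives at r6c5. So r6c5=1.
Step 13. [r1c5∈{6}] r1c5 has the single candidate 6. So r1c5=6.
Step 14. [r4c9∈{6}] r4c9 is down to just 6, so r4c9=6.
Step 15. [r6c2∈{3}] only 3 remains possible at r6c2 ⇒ r6c2=3.
Step 16. [r6c3∈{6}] r6c3 is down to just 6. So r6c3=6.
Step 17. [r9c9∈{1}] r9c9's peers cover all but 1 ⇒ r9c9=1.
Step 18. [r8c6∈{3}] r8c6 has the single candidate 3, so r8c6=3.
Step 19. [r5c6∈{8}] r5c6 has the single candidate 8 ⇒ r5c6=8.
Step 20. [r8c1∈{5}] r8c1's peers cover all but 5 ⇒ r8c1=5.
Step 21. [r4c8∈{8}] r4c8 has the single candidate 8 ⇒ r4c8=8.
Step 22. [r7c2∈{2}] r7c2's peers cover all but 2 ⇒ r7c2=2.
Step 23. [r8c3∈{1}] only 1 remains possible at r8c3 ⇒ r8c3=1.
Step 24. [r3c3∈{7}] r3c3's peers cover all but 7, so r3c3=7.
Step 25. [r8c7∈{2}] r8c7 has the single candidate 2, so r8c7=2.
Step 26. [r2c6∈{4}] r2c6 has the single candidate 4, so r2c6=4.
Step 27. [r4c2∈{7}] r4c2's peers cover all but 7. So r4c2=7.
Step 28. [r4c1∈{9}] r4c1 is down to just 9, so r4c1=9.
Step 29. [r2c9∈{9}] r2c9 is down to just 9. So r2c9=9.
Step 30. [r2c8∈{3}] only 3 remains possible at r2c8, so r2c8=3.
Step 31. [r2c2∈{1}] r2c2's peers cover all but 1. So r2c2=1.
Step 32. [r9c4∈{7}] only 7 remains possible at r9c4 ⇒ r9c4=7.
Step 33. [r3c8∈{5}] r3c8's peers cover all but 5, so r3c8=5.
Step 34. [r4c5∈{2}] r4c5 has the single candidate 2. So r4c5=2.

Answer: 2 8 3 5 6 9 7 1 4 / 6 1 5 2 7 4 8 3 9 / 4 9 7 8 3 1 6 5 2 / 9 7 4 3 2 5 1 8 6 / 1 5 2 6 9 8 4 7 3 / 8 3 6 4 1 7 9 2 5 / 7 2 9 1 5 6 3 4 8 / 5 4 1 9 8 3 2 6 7 / 3 6 8 7 4 2 5 9 1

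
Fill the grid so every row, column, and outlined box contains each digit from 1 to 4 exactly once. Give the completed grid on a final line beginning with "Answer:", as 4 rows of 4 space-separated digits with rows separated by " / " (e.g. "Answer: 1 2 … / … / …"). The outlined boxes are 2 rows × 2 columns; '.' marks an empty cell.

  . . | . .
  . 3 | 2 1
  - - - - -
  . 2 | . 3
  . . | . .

Step 1. [r1c4∈{4}] r1c4's peers cover all but 4 ⇒ r1c4=4.
Step 2. [r4c2∈{1,4}] col 2 places 4 nowhere but r4c2, so r4c2=4.
Step 3. [r3c1∈{1}] only 1 remains possible at r3c1 ⇒ r3c1=1.
Step 4. [r4c3∈{1}] nothing but 1 survives at r4c3 ⇒ r4c3=1.
Step 5. [r1c1∈{2}] only 2 remains possible at r1c1 ⇒ r1c1=2.
Step 6. [r1c3∈{3}] r1c3 is down to just 3 ⇒ r1c3=3.
Step 7. [r4c1∈{3}] r4c1 has the single candidate 3, so r4c1=3.
Step 8. [r4c4∈{2}] r4c4 has the single candidate 2 ⇒ r4c4=2.
Step 9. [r1c2∈{1}] only 1 remains possible at r1c2 ⇒ r1c2=1.
Step 10. [r3c3∈{4}] r3c3's peers cover all but 4 ⇒ r3c3=4.
Step 11. [r2c1∈{4}] r2c1's peers cover all but 4. So r2c1=4.

Answer: 2 1 3 4 / 4 3 2 1 / 1 2 4 3 / 3 4 1 2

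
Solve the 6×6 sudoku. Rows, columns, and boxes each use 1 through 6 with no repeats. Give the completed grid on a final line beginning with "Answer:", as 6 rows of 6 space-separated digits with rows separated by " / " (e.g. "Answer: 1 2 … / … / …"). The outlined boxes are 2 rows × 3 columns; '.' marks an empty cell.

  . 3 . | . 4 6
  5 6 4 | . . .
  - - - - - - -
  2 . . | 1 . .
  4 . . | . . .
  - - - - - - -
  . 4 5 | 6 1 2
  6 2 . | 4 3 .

Step 1. [r2c5∈{2}] r2c5 is down to just 2. So r2c5=2.
Step 2. [r3c2∈{5}] r3c2's peers cover all but 5 ⇒ r3c2=5.
Step 3. [r4c5∈{5,6}] across col 5, 5 lands solely at r4c5. So r4c5=5.
Step 4. [r4c6∈{3}] r4c6 is down to just 3 ⇒ r4c6=3.
Step 5. [r4c3∈{1,6}] across row 4, 6 lands solely at r4c3. So r4c3=6.
Step 6. [r1c3∈{1,2}] 2 has one home in row 1: r1c3 ⇒ r1c3=2.
Step 7. [r1c4∈{5}] r1c4's peers cover all but 5, so r1c4=5.
Step 8. [r6c3∈{1}] nothing but 1 survives at r6c3 ⇒ r6c3=1.
Step 9. [r4c2∈{1}] r4c2 is down to just 1 ⇒ r4c2=1.
Step 10. [r3c6∈{4}] only 4 remains possible at r3c6, so r3c6=4.
Step 11. [r6c6∈{5}] nothing but 5 survives at r6c6, so r6c6=5.
Step 12. [r2c6∈{1}] r2c6's peers cover all but 1. So r2c6=1.
Step 13. [r5c1∈{3}] r5c1 has the single candidate 3. So r5c1=3.
Step 14. [r4c4∈{2}] r4c4 has the single candidate 2, so r4c4=2.
Step 15. [r3c3∈{3}] nothing but 3 survives at r3c3, so r3c3=3.
Step 16. [r1c1∈{1}] nothing but 1 survives at r1c1 ⇒ r1c1=1.
Step 17. [r3c5∈{6}] nothing but 6 survives at r3c5 ⇒ r3c5=6.
Step 18. [r2c4∈{3}] r2c4's peers cover all but 3, so r2c4=3.

Answer: 1 3 2 5 4 6 / 5 6 4 3 2 1 / 2 5 3 1 6 4 / 4 1 6 2 5 3 / 3 4 5 6 1 2 / 6 2 1 4 3 5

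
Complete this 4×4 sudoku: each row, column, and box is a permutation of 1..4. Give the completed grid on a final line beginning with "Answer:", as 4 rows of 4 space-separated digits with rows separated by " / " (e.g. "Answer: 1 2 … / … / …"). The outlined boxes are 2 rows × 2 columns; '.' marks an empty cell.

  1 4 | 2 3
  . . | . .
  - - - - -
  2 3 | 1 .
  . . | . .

Step 1. [r3c4∈{4}] r3c4 is down to just 4 ⇒ r3c4=4.
Step 2. [r2c2∈{2}] r2c2 has the single candidate 2 ⇒ r2c2=2.
Step 3. [r2c1∈{3}] r2c1 has the single candidate 3. So r2c1=3.
Step 4. [r2c4∈{1}] r2c4 is down to just 1. So r2c4=1.
Step 5. [r4c2∈{1}] r4c2 is down to just 1, so r4c2=1.
Step 6. [r4c1∈{4}] only 4 remains possible at r4c1, so r4c1=4.
Step 7. [r4c3∈{3}] r4c3's peers cover all but 3, so r4c3=3.
Step 8. [r2c3∈{4}] r2c3's peers cover all but 4 ⇒ r2c3=4.
Step 9. [r4c4∈{2}] r4c4 is down to just 2, so r4c4=2.

Answer: 1 4 2 3 / 3 2 4 1 / 2 3 1 4 / 4 1 3 2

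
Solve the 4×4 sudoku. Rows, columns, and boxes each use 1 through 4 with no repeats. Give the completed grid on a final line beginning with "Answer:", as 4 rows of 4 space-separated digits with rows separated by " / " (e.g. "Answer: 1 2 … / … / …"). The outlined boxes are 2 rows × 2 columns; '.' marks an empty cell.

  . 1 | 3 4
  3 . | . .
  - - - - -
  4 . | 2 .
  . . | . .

Step 1. [r3c4∈{1,3}] row 3 places 1 nowhere but r3c4. So r3c4=1.
Step 2. [r1c1∈{2}] only 2 remains possible at r1c1 ⇒ r1c1=2.
Step 3. [r4c4∈{3}] r4c4 has the single candidate 3 ⇒ r4c4=3.
Step 4. [r4c2∈{2}] nothing but 2 survives at r4c2. So r4c2=2.
Step 5. [r2c3∈{1}] r2c3 is down to just 1. So r2c3=1.
Step 6. [r4c3∈{4}] r4c3 is down to just 4 ⇒ r4c3=4.
Step 7. [r2c2∈{4}] only 4 remains possible at r2c2. So r2c2=4.
Step 8. [r4c1∈{1}] nothing but 1 survives at r4c1. So r4c1=1.
Step 9. [r2c4∈{2}] r2c4's peers cover all but 2. So r2c4=2.
Step 10. [r3c2∈{3}] r3c2's peers cover all but 3. So r3c2=3.

Answer: 2 1 3 4 / 3 4 1 2 / 4 3 2 1 / 1 2 4 3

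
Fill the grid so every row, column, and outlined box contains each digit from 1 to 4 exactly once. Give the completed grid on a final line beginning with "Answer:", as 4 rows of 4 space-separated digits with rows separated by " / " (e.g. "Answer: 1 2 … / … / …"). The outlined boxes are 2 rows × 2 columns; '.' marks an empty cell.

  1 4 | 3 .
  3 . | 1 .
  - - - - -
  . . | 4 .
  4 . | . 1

Step 1. [r2c2∈{2}] only 2 remains possible at r2c2. So r2c2=2.
Step 2. [r3c4∈{2,3}] in col 4, 3 fits only at r3c4 ⇒ r3c4=3.
Step 3. [r4c3∈{2}] only 2 remains possible at r4c3. So r4c3=2.
Step 4. [r3c2∈{1}] r3c2 has the single candidate 1 ⇒ r3c2=1.
Step 5. [r4c2∈{3}] r4c2 is down to just 3. So r4c2=3.
Step 6. [r3c1∈{2}] r3c1 is down to just 2, so r3c1=2.
Step 7. [r2c4∈{4}] r2c4 is down to just 4, so r2c4=4.
Step 8. [r1c4∈{2}] r1c4 has the single candidate 2. So r1c4=2.

Answer: 1 4 3 2 / 3 2 1 4 / 2 1 4 3 / 4 3 2 1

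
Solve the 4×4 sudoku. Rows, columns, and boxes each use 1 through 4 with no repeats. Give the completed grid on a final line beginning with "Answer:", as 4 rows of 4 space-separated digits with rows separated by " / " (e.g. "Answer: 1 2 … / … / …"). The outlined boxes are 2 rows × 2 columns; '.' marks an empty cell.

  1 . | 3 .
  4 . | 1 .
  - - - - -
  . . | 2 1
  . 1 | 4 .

Step 1. [r2c4∈{2}] r2c4 is down to just 2. So r2c4=2.
Step 2. [r3c1∈{3}] r3c1's peers cover all but 3. So r3c1=3.
Step 3. [r1c4∈{4}] r1c4 is down to just 4 ⇒ r1c4=4.
Step 4. [r4c1∈{2}] r4c1 has the single candidate 2. So r4c1=2.
Step 5. [r1c2∈{2}] r1c2 has the single candidate 2 ⇒ r1c2=2.
Step 6. [r2c2∈{3}] only 3 remains possible at r2c2, so r2c2=3.
Step 7. [r4c4∈{3}] r4c4 has the single candidate 3. So r4c4=3.
Step 8. [r3c2∈{4}] r3c2 has the single candidate 4, so r3c2=4.

Answer: 1 2 3 4 / 4 3 1 2 / 3 4 2 1 / 2 1 4 3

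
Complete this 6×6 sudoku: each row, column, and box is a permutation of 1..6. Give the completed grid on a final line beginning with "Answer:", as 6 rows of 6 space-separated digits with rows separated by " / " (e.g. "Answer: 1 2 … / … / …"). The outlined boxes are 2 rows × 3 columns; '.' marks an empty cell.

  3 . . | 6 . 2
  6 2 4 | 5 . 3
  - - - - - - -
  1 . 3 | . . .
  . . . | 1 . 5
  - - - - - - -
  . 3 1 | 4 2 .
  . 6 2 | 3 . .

Step 1. [r3c6∈{4,6}] across col 6, 4 lands solely at r3c6 ⇒ r3c6=4.
Step 2. [r2c5∈{1}] nothing but 1 survives at r2c5, so r2c5=1.
Step 3. [r6c1∈{4,5}] row 6 places 4 nowhere but r6c1. So r6c1=4.
Step 4. [r4c5∈{3,6}] across row 4, 3 lands solely at r4c5, so r4c5=3.
Step 5. [r1c2∈{1,5}] in row 1, 1 fits only at r1c2 ⇒ r1c2=1.
Step 6. [r5c6∈{6}] r5c6 has the single candidate 6 ⇒ r5c6=6.
Step 7. [r6c5∈{5}] r6c5 is down to just 5, so r6c5=5.
Step 8. [r3c5∈{6}] only 6 remains possible at r3c5 ⇒ r3c5=6.
Step 9. [r4c1∈{2}] r4c1's peers cover all but 2, so r4c1=2.
Step 10. [r6c6∈{1}] r6c6 is down to just 1. So r6c6=1.
Step 11. [r3c4∈{2}] r3c4 has the single candidate 2, so r3c4=2.
Step 12. [r3c2∈{5}] only 5 remains possible at r3c2. So r3c2=5.
Step 13. [r4c3∈{6}] r4c3 is down to just 6 ⇒ r4c3=6.
Step 14. [r4c2∈{4}] nothing but 4 survives at r4c2, so r4c2=4.
Step 15. [r1c5∈{4}] r1c5's peers cover all but 4. So r1c5=4.
Step 16. [r1c3∈{5}] nothing but 5 survives at r1c3 ⇒ r1c3=5.
Step 17. [r5c1∈{5}] r5c1 is down to just 5. So r5c1=5.

Answer: 3 1 5 6 4 2 / 6 2 4 5 1 3 / 1 5 3 2 6 4 / 2 4 6 1 3 5 / 5 3 1 4 2 6 / 4 6 2 3 5 1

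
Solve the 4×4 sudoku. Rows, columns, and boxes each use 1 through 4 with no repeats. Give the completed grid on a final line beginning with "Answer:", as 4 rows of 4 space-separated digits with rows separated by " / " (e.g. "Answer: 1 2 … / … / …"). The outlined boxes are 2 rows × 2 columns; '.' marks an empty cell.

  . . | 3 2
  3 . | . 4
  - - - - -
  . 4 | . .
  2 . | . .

Step 1. [r3c1∈{1}] only 1 remains possible at r3c1 ⇒ r3c1=1.
Step 2. [r4c4∈{1,3}] across col 4, 1 lands solely at r4c4 ⇒ r4c4=1.
Step 3. [r2c2∈{1,2}] across row 2, 2 lands solely at r2c2 ⇒ r2c2=2.
Step 4. [r4c2∈{3}] r4c2's peers cover all but 3, so r4c2=3.
Step 5. [r3c3∈{2}] only 2 remains possible at r3c3. So r3c3=2.
Step 6. [r2c3∈{1}] only 1 remains possible at r2c3 ⇒ r2c3=1.
Step 7. [r3c4∈{3}] nothing but 3 survives at r3c4, so r3c4=3.
Step 8. [r4c3∈{4}] r4c3 is down to just 4. So r4c3=4.
Step 9. [r1c1∈{4}] r1c1 has the single candidate 4, so r1c1=4.
Step 10. [r1c2∈{1}] nothing but 1 survives at r1c2, so r1c2=1.

Answer: 4 1 3 2 / 3 2 1 4 / 1 4 2 3 / 2 3 4 1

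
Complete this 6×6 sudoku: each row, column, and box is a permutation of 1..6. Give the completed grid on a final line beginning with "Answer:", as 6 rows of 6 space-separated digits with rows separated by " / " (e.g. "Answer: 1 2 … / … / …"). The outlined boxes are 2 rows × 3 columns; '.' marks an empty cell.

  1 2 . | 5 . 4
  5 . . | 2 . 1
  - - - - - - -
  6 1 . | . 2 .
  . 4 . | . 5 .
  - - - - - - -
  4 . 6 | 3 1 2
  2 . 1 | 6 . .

Step 1. [r1c3∈{3}] r1c3's peers cover all but 3, so r1c3=3.
Step 2. [r4c6∈{3,6}] row 4 places 6 nowhere but r4c6, so r4c6=6.
Step 3. [r2c5∈{3,6}] in row 2, 3 fits only at r2c5, so r2c5=3.
Step 4. [r6c2∈{3,5}] row 6 places 3 nowhere but r6c2, so r6c2=3.
Step 5. [r3c6∈{3}] r3c6's peers cover all but 3, so r3c6=3.
Step 6. [r3c3∈{5}] only 5 remains possible at r3c3. So r3c3=5.
Step 7. [r4c3∈{2}] nothing but 2 survives at r4c3, so r4c3=2.
Step 8. [r3c4∈{4}] nothing but 4 survives at r3c4 ⇒ r3c4=4.
Step 9. [r4c4∈{1}] nothing but 1 survives at r4c4. So r4c4=1.
Step 10. [r2c2∈{6}] r2c2 is down to just 6, so r2c2=6.
Step 11. [r6c6∈{5}] nothing but 5 survives at r6c6, so r6c6=5.
Step 12. [r2c3∈{4}] r2c3 has the single candidate 4, so r2c3=4.
Step 13. [r4c1∈{3}] nothing but 3 survives at r4c1. So r4c1=3.
Step 14. [r1c5∈{6}] nothing but 6 survives at r1c5 ⇒ r1c5=6.
Step 15. [r5c2∈{5}] r5c2's peers cover all but 5. So r5c2=5.
Step 16. [r6c5∈{4}] r6c5's peers cover all but 4, so r6c5=4.

Answer: 1 2 3 5 6 4 / 5 6 4 2 3 1 / 6 1 5 4 2 3 / 3 4 2 1 5 6 / 4 5 6 3 1 2 / 2 3 1 6 4 5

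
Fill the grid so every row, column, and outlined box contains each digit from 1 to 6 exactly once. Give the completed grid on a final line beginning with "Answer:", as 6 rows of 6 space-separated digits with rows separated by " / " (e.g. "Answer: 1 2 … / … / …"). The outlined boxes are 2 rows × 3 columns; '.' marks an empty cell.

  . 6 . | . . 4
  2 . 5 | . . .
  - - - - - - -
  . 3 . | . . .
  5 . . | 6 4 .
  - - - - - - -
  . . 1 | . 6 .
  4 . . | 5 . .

Step 1. [r6c2∈{2}] only 2 remains possible at r6c2 ⇒ r6c2=2.
Step 2. [r4c6∈{1,2,3}] row 4 places 3 nowhere but r4c6. So r4c6=3.
Step 3. [r1c3∈{3}] nothing but 3 survives at r1c3, so r1c3=3.
Step 4. [r1c1∈{1}] r1c1 is down to just 1 ⇒ r1c1=1.
Step 5. [r6c5∈{1,3}] 3 has one home in row 6: r6c5, so r6c5=3.
Step 6. [r1c4∈{2}] only 2 remains possible at r1c4. So r1c4=2.
Step 7. [r3c5∈{1,2,5}] 2 has one home in col 5: r3c5. So r3c5=2.
Step 8. [r6c6∈{1}] r6c6 is down to just 1. So r6c6=1.
Step 9. [r2c5∈{1}] r2c5 has the single candidate 1. So r2c5=1.
Step 10. [r3c3∈{4,6}] in row 3, 4 fits only at r3c3. So r3c3=4.
Step 11. [r5c4∈{4}] nothing but 4 survives at r5c4 ⇒ r5c4=4.
Step 12. [r3c6∈{5}] r3c6 is down to just 5, so r3c6=5.
Step 13. [r5c6∈{2}] only 2 remains possible at r5c6. So r5c6=2.
Step 14. [r4c2∈{1}] r4c2's peers cover all but 1. So r4c2=1.
Step 15. [r4c3∈{2}] nothing but 2 survives at r4c3, so r4c3=2.
Step 16. [r3c4∈{1}] r3c4's peers cover all but 1 ⇒ r3c4=1.
Step 17. [r2c2∈{4}] nothing but 4 survives at r2c2. So r2c2=4.
Step 18. [r5c1∈{3}] r5c1 has the single candidate 3, so r5c1=3.
Step 19. [r2c6∈{6}] r2c6 has the single candidate 6, so r2c6=6.
Step 20. [r5c2∈{5}] r5c2 has the single candidate 5. So r5c2=5.
Step 21. [r2c4∈{3}] r2c4 has the single candidate 3 ⇒ r2c4=3.
Step 22. [r3c1∈{6}] only 6 remains possible at r3c1. So r3c1=6.
Step 23. [r1c5∈{5}] r1c5 is down to just 5, so r1c5=5.
Step 24. [r6c3∈{6}] nothing but 6 survives at r6c3. So r6c3=6.

Answer: 1 6 3 2 5 4 / 2 4 5 3 1 6 / 6 3 4 1 2 5 / 5 1 2 6 4 3 / 3 5 1 4 6 2 / 4 2 6 5 3 1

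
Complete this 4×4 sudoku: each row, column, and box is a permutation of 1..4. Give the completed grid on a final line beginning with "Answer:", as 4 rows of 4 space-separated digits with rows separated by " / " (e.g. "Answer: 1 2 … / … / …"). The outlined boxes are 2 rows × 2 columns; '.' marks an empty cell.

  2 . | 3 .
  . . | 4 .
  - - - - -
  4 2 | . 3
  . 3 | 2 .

Step 1. [r1c4∈{1}] only 1 remains possible at r1c4. So r1c4=1.
Step 2. [r2c2∈{1}] r2c2's peers cover all but 1, so r2c2=1.
Step 3. [r3c3∈{1}] r3c3 has the single candidate 1 ⇒ r3c3=1.
Step 4. [r2c1∈{3}] r2c1's peers cover all but 3, so r2c1=3.
Step 5. [r4c4∈{4}] r4c4's peers cover all but 4 ⇒ r4c4=4.
Step 6. [r1c2∈{4}] nothing but 4 survives at r1c2 ⇒ r1c2=4.
Step 7. [r4c1∈{1}] nothing but 1 survives at r4c1, so r4c1=1.
Step 8. [r2c4∈{2}] r2c4 is down to just 2 ⇒ r2c4=2.

Answer: 2 4 3 1 / 3 1 4 2 / 4 2 1 3 / 1 3 2 4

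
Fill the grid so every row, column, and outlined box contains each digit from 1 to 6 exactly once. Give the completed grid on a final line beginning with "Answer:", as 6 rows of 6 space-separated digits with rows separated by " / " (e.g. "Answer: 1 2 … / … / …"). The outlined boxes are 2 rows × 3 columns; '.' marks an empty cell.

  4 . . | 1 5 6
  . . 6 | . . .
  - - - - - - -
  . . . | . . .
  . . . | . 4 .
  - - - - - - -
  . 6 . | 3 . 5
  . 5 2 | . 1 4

Step 1. [r1c3∈{3}] r1c3 is down to just 3. So r1c3=3.
Step 2. [r3c5∈{2,3,6}] col 5 places 6 nowhere but r3c5. So r3c5=6.
Step 3. [r1c2∈{2}] r1c2's peers cover all but 2. So r1c2=2.
Step 4. [r5c1∈{1}] r5c1 is down to just 1 ⇒ r5c1=1.
Step 5. [r4c1∈{2,3,5,6}] r4c1 is the only open cell in row 4 admitting 6, so r4c1=6.
Step 6. [r3c1∈{2,3,5}] in col 1, 2 fits only at r3c1. So r3c1=2.
Step 7. [r3c2∈{1,3,4}] col 2 places 4 nowhere but r3c2. So r3c2=4.
Step 8. [r3c6∈{1,3}] 3 has one home in row 3: r3c6 ⇒ r3c6=3.
Step 9. [r4c6∈{1,2}] 1 has one home in col 6: r4c6. So r4c6=1.
Step 10. [r4c3∈{5}] nothing but 5 survives at r4c3, so r4c3=5.
Step 11. [r2c6∈{2}] only 2 remains possible at r2c6. So r2c6=2.
Step 12. [r4c2∈{3}] r4c2's peers cover all but 3 ⇒ r4c2=3.
Step 13. [r2c5∈{3}] r2c5 is down to just 3, so r2c5=3.
Step 14. [r2c2∈{1}] only 1 remains possible at r2c2. So r2c2=1.
Step 15. [r5c5∈{2}] r5c5's peers cover all but 2, so r5c5=2.
Step 16. [r5c3∈{4}] r5c3 has the single candidate 4, so r5c3=4.
Step 17. [r2c4∈{4}] nothing but 4 survives at r2c4, so r2c4=4.
Step 18. [r2c1∈{5}] nothing but 5 survives at r2c1. So r2c1=5.
Step 19. [r6c4∈{6}] nothing but 6 survives at r6c4 ⇒ r6c4=6.
Step 20. [r4c4∈{2}] nothing but 2 survives at r4c4. So r4c4=2.
Step 21. [r3c4∈{5}] only 5 remains possible at r3c4, so r3c4=5.
Step 22. [r6c1∈{3}] r6c1 is down to just 3, so r6c1=3.
Step 23. [r3c3∈{1}] only 1 remains possible at r3c3 ⇒ r3c3=1.

Answer: 4 2 3 1 5 6 / 5 1 6 4 3 2 / 2 4 1 5 6 3 / 6 3 5 2 4 1 / 1 6 4 3 2 5 / 3 5 2 6 1 4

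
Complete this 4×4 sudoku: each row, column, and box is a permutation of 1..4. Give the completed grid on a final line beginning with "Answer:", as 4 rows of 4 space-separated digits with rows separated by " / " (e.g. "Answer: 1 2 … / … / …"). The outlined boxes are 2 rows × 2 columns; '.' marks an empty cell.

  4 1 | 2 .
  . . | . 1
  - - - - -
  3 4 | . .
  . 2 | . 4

Step 1. [r4c3∈{1,3}] in row 4, 3 fits only at r4c3. So r4c3=3.
Step 2. [r2c3∈{4}] nothing but 4 survives at r2c3 ⇒ r2c3=4.
Step 3. [r3c4∈{2}] r3c4's peers cover all but 2, so r3c4=2.
Step 4. [r2c2∈{3}] r2c2's peers cover all but 3, so r2c2=3.
Step 5. [r2c1∈{2}] r2c1 is down to just 2, so r2c1=2.
Step 6. [r3c3∈{1}] r3c3 has the single candidate 1, so r3c3=1.
Step 7. [r4c1∈{1}] r4c1 is down to just 1, so r4c1=1.
Step 8. [r1c4∈{3}] r1c4 is down to just 3 ⇒ r1c4=3.

Answer: 4 1 2 3 / 2 3 4 1 / 3 4 1 2 / 1 2 3 4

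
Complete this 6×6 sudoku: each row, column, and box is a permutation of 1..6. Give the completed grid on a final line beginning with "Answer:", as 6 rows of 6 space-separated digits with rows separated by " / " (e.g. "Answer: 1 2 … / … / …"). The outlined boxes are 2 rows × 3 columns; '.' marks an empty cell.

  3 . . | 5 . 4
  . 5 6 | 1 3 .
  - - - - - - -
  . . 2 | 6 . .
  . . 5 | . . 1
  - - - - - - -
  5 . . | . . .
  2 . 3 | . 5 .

Step 1. [r6c2∈{1,4,6}] 1 has one home in row 6: r6c2, so r6c2=1.
Step 2. [r3c5∈{4}] r3c5 has the single candidate 4. So r3c5=4.
Step 3. [r5c2∈{4,6}] across box 5, 6 lands solely at r5c2 ⇒ r5c2=6.
Step 4. [r4c5∈{2}] r4c5 has the single candidate 2 ⇒ r4c5=2.
Step 5. [r4c4∈{3}] only 3 remains possible at r4c4. So r4c4=3.
Step 6. [r5c4∈{2,4}] col 4 places 2 nowhere but r5c4. So r5c4=2.
Step 7. [r2c1∈{4}] r2c1 is down to just 4. So r2c1=4.
Step 8. [r3c2∈{3}] nothing but 3 survives at r3c2, so r3c2=3.
Step 9. [r5c6∈{3}] only 3 remains possible at r5c6. So r5c6=3.
Step 10. [r4c2∈{4}] r4c2's peers cover all but 4, so r4c2=4.
Step 11. [r5c3∈{4}] r5c3 is down to just 4 ⇒ r5c3=4.
Step 12. [r1c2∈{2}] r1c2 has the single candidate 2 ⇒ r1c2=2.
Step 13. [r3c6∈{5}] nothing but 5 survives at r3c6 ⇒ r3c6=5.
Step 14. [r2c6∈{2}] only 2 remains possible at r2c6. So r2c6=2.
Step 15. [r6c4∈{4}] r6c4 is down to just 4. So r6c4=4.
Step 16. [r6c6∈{6}] r6c6's peers cover all but 6 ⇒ r6c6=6.
Step 17. [r4c1∈{6}] nothing but 6 survives at r4c1 ⇒ r4c1=6.
Step 18. [r1c5∈{6}] r1c5 is down to just 6, so r1c5=6.
Step 19. [r5c5∈{1}] r5c5 has the single candidate 1. So r5c5=1.
Step 20. [r1c3∈{1}] nothing but 1 survives at r1c3 ⇒ r1c3=1.
Step 21. [r3c1∈{1}] nothing but 1 survives at r3c1, so r3c1=1.

Answer: 3 2 1 5 6 4 / 4 5 6 1 3 2 / 1 3 2 6 4 5 / 6 4 5 3 2 1 / 5 6 4 2 1 3 / 2 1 3 4 5 6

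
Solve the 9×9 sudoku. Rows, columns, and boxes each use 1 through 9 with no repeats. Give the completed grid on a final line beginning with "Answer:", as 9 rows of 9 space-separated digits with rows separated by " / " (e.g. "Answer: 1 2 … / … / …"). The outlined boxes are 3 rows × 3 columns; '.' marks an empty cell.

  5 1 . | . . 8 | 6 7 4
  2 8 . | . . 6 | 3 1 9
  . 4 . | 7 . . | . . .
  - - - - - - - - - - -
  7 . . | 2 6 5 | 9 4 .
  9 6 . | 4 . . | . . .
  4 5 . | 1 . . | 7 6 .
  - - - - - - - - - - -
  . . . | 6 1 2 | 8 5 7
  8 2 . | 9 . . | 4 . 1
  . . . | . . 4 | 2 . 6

Step 1. [r7c1∈{3}] only 3 remains possible at r7c1 ⇒ r7c1=3.
Step 2. [r1c4∈{3}] r1c4 is down to just 3. So r1c4=3.
Step 3. [r3c3∈{3,6,9}] r3c3 is the only open cell in row 3 admitting 3. So r3c3=3.
Step 4. [r8c8∈{3}] r8c8 is down to just 3 ⇒ r8c8=3.
Step 5. [r9c5∈{3,5,7,8}] row 9 places 3 nowhere but r9c5, so r9c5=3.
Step 6. [r8c6∈{7}] r8c6's peers cover all but 7. So r8c6=7.
Step 7. [r8c5∈{5}] nothing but 5 survives at r8c5. So r8c5=5.
Step 8. [r4c3∈{1,8}] r4c3 is the only open cell in row 4 admitting 1, so r4c3=1.
Step 9. [r4c9∈{3,8}] 8 has one home in row 4: r4c9, so r4c9=8.
Step 10. [r5c8∈{2}] r5c8 has the single candidate 2 ⇒ r5c8=2.
Step 11. [r1c3∈{9}] r1c3 is down to just 9, so r1c3=9.
Step 12. [r3c9∈{2,5}] in col 9, 2 fits only at r3c9 ⇒ r3c9=2.
Step 13. [r5c6∈{3}] r5c6 has the single candidate 3, so r5c6=3.
Step 14. [r6c6∈{9}] r6c6 has the single candidate 9 ⇒ r6c6=9.
Step 15. [r6c5∈{8}] only 8 remains possible at r6c5, so r6c5=8.
Step 16. [r9c2∈{7,9}] 7 has one home in col 2: r9c2 ⇒ r9c2=7.
Step 17. [r5c9∈{5}] r5c9 has the single candidate 5. So r5c9=5.
Step 18. [r1c5∈{2}] r1c5 has the single candidate 2, so r1c5=2.
Step 19. [r7c2∈{9}] r7c2 is down to just 9 ⇒ r7c2=9.
Step 20. [r2c3∈{7}] only 7 remains possible at r2c3, so r2c3=7.
Step 21. [r3c1∈{6}] r3c1's peers cover all but 6, so r3c1=6.
Step 22. [r3c8∈{8}] r3c8's peers cover all but 8 ⇒ r3c8=8.
Step 23. [r3c6∈{1}] r3c6 is down to just 1, so r3c6=1.
Step 24. [r5c7∈{1}] r5c7's peers cover all but 1, so r5c7=1.
Step 25. [r2c5∈{4}] nothing but 4 survives at r2c5 ⇒ r2c5=4.
Step 26. [r8c3∈{6}] nothing but 6 survives at r8c3 ⇒ r8c3=6.
Step 27. [r7c3∈{4}] r7c3 has the single candidate 4, so r7c3=4.
Step 28. [r5c3∈{8}] r5c3 is down to just 8, so r5c3=8.
Step 29. [r6c9∈{3}] r6c9 has the single candidate 3, so r6c9=3.
Step 30. [r2c4∈{5}] r2c4's peers cover all but 5, so r2c4=5.
Step 31. [r9c1∈{1}] r9c1 has the single candidate 1 ⇒ r9c1=1.
Step 32. [r9c8∈{9}] only 9 remains possible at r9c8. So r9c8=9.
Step 33. [r9c3∈{5}] only 5 remains possible at r9c3 ⇒ r9c3=5.
Step 34. [r3c5∈{9}] only 9 remains possible at r3c5. So r3c5=9.
Step 35. [r5c5∈{7}] r5c5's peers cover all but 7 ⇒ r5c5=7.
Step 36. [r4c2∈{3}] only 3 remains possible at r4c2. So r4c2=3.
Step 37. [r3c7∈{5}] nothing but 5 survives at r3c7, so r3c7=5.
Step 38. [r6c3∈{2}] r6c3 has the single candidate 2 ⇒ r6c3=2.
Step 39. [r9c4∈{8}] r9c4 has the single candidate 8 ⇒ r9c4=8.

Answer: 5 1 9 3 2 8 6 7 4 / 2 8 7 5 4 6 3 1 9 / 6 4 3 7 9 1 5 8 2 / 7 3 1 2 6 5 9 4 8 / 9 6 8 4 7 3 1 2 5 / 4 5 2 1 8 9 7 6 3 / 3 9 4 6 1 2 8 5 7 / 8 2 6 9 5 7 4 3 1 / 1 7 5 8 3 4 2 9 6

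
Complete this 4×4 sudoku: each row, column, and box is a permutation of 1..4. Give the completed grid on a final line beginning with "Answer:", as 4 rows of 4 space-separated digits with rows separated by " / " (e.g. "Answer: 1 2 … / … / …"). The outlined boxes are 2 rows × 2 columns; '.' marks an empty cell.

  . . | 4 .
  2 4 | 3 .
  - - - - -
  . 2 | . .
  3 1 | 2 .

Step 1. [r3c4∈{1,3,4}] row 3 places 3 nowhere but r3c4 ⇒ r3c4=3.
Step 2. [r2c4∈{1}] only 1 remains possible at r2c4. So r2c4=1.
Step 3. [r4c4∈{4}] nothing but 4 survives at r4c4. So r4c4=4.
Step 4. [r1c1∈{1}] nothing but 1 survives at r1c1. So r1c1=1.
Step 5. [r3c3∈{1}] only 1 remains possible at r3c3. So r3c3=1.
Step 6. [r1c2∈{3}] nothing but 3 survives at r1c2. So r1c2=3.
Step 7. [r3c1∈{4}] r3c1 has the single candidate 4, so r3c1=4.
Step 8. [r1c4∈{2}] nothing but 2 survives at r1c4 ⇒ r1c4=2.

Answer: 1 3 4 2 / 2 4 3 1 / 4 2 1 3 / 3 1 2 4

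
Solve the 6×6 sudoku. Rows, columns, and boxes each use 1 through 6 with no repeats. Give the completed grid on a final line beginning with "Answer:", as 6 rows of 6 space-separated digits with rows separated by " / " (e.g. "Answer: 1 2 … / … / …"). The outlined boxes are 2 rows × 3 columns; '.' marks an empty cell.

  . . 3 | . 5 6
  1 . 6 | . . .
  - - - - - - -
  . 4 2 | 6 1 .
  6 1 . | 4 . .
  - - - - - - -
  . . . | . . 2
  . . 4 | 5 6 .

Step 1. [r3c1∈{3,5}] r3c1 is the only open cell in box 3 admitting 3, so r3c1=3.
Step 2. [r1c2∈{2}] r1c2 is down to just 2. So r1c2=2.
Step 3. [r5c3∈{1,5}] across col 3, 1 lands solely at r5c3 ⇒ r5c3=1.
Step 4. [r5c4∈{3}] r5c4 is down to just 3 ⇒ r5c4=3.
Step 5. [r2c6∈{3,4}] col 6 places 4 nowhere but r2c6 ⇒ r2c6=4.
Step 6. [r2c5∈{2,3}] row 2 places 3 nowhere but r2c5 ⇒ r2c5=3.
Step 7. [r4c3∈{5}] only 5 remains possible at r4c3, so r4c3=5.
Step 8. [r5c2∈{5,6}] r5c2 is the only open cell in row 5 admitting 6. So r5c2=6.
Step 9. [r1c1∈{4}] nothing but 4 survives at r1c1 ⇒ r1c1=4.
Step 10. [r6c1∈{2}] r6c1 has the single candidate 2, so r6c1=2.
Step 11. [r3c6∈{5}] nothing but 5 survives at r3c6, so r3c6=5.
Step 12. [r6c2∈{3}] only 3 remains possible at r6c2. So r6c2=3.
Step 13. [r6c6∈{1}] r6c6 is down to just 1, so r6c6=1.
Step 14. [r2c4∈{2}] r2c4's peers cover all but 2, so r2c4=2.
Step 15. [r1c4∈{1}] r1c4's peers cover all but 1. So r1c4=1.
Step 16. [r5c1∈{5}] r5c1 is down to just 5, so r5c1=5.
Step 17. [r5c5∈{4}] r5c5's peers cover all but 4 ⇒ r5c5=4.
Step 18. [r4c5∈{2}] r4c5 has the single candidate 2. So r4c5=2.
Step 19. [r2c2∈{5}] r2c2 has the single candidate 5. So r2c2=5.
Step 20. [r4c6∈{3}] only 3 remains possible at r4c6 ⇒ r4c6=3.

Answer: 4 2 3 1 5 6 / 1 5 6 2 3 4 / 3 4 2 6 1 5 / 6 1 5 4 2 3 / 5 6 1 3 4 2 / 2 3 4 5 6 1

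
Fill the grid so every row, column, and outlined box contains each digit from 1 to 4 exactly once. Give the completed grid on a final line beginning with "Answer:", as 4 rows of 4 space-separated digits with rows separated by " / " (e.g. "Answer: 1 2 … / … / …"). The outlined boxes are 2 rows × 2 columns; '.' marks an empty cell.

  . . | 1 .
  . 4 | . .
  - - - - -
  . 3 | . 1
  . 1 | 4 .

Step 1. [r2c3∈{2,3}] across col 3, 3 lands solely at r2c3, so r2c3=3.
Step 2. [r4c1∈{2}] r4c1 is down to just 2 ⇒ r4c1=2.
Step 3. [r1c4∈{2,4}] across row 1, 4 lands solely at r1c4. So r1c4=4.
Step 4. [r2c1∈{1}] r2c1's peers cover all but 1. So r2c1=1.
Step 5. [r3c1∈{4}] r3c1's peers cover all but 4. So r3c1=4.
Step 6. [r3c3∈{2}] r3c3 is down to just 2 ⇒ r3c3=2.
Step 7. [r2c4∈{2}] r2c4's peers cover all but 2 ⇒ r2c4=2.
Step 8. [r1c2∈{2}] r1c2 has the single candidate 2. So r1c2=2.
Step 9. [r4c4∈{3}] r4c4 has the single candidate 3 ⇒ r4c4=3.
Step 10. [r1c1∈{3}] nothing but 3 survives at r1c1, so r1c1=3.

Answer: 3 2 1 4 / 1 4 3 2 / 4 3 2 1 / 2 1 4 3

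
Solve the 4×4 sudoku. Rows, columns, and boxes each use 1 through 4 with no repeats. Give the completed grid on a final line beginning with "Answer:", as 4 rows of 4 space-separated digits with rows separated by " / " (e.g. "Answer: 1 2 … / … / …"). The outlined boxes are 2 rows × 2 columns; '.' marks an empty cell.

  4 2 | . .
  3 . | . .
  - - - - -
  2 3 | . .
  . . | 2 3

Step 1. [r1c4∈{1}] r1c4's peers cover all but 1, so r1c4=1.
Step 2. [r3c4∈{4}] nothing but 4 survives at r3c4 ⇒ r3c4=4.
Step 3. [r4c1∈{1}] r4c1's peers cover all but 1, so r4c1=1.
Step 4. [r2c2∈{1}] r2c2's peers cover all but 1, so r2c2=1.
Step 5. [r1c3∈{3}] r1c3 has the single candidate 3, so r1c3=3.
Step 6. [r4c2∈{4}] r4c2 is down to just 4. So r4c2=4.
Step 7. [r2c3∈{4}] r2c3 is down to just 4, so r2c3=4.
Step 8. [r2c4∈{2}] r2c4's peers cover all but 2. So r2c4=2.
Step 9. [r3c3∈{1}] r3c3's peers cover all but 1. So r3c3=1.

Answer: 4 2 3 1 / 3 1 4 2 / 2 3 1 4 / 1 4 2 3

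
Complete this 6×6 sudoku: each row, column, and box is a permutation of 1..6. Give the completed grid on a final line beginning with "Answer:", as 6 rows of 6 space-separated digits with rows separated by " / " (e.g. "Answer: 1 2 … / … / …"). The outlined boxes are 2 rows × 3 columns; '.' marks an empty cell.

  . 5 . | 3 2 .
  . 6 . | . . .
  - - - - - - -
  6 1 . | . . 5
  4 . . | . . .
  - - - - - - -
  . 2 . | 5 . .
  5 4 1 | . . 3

Step 1. [r4c6∈{1,2,6}] col 6 places 2 nowhere but r4c6, so r4c6=2.
Step 2. [r6c5∈{6}] r6c5's peers cover all but 6, so r6c5=6.
Step 3. [r4c2∈{3}] r4c2 is down to just 3, so r4c2=3.
Step 4. [r4c5∈{1}] r4c5 has the single candidate 1 ⇒ r4c5=1.
Step 5. [r2c4∈{1,4}] 1 has one home in col 4: r2c4 ⇒ r2c4=1.
Step 6. [r2c6∈{4}] r2c6 is down to just 4. So r2c6=4.
Step 7. [r2c1∈{2,3}] r2c1 is the only open cell in col 1 admitting 2, so r2c1=2.
Step 8. [r5c3∈{3,6}] in row 5, 6 fits only at r5c3 ⇒ r5c3=6.
Step 9. [r3c5∈{3,4}] row 3 places 3 nowhere but r3c5, so r3c5=3.
Step 10. [r5c5∈{4}] r5c5 is down to just 4, so r5c5=4.
Step 11. [r5c1∈{3}] only 3 remains possible at r5c1, so r5c1=3.
Step 12. [r2c5∈{5}] nothing but 5 survives at r2c5. So r2c5=5.
Step 13. [r4c3∈{5}] r4c3's peers cover all but 5, so r4c3=5.
Step 14. [r3c4∈{4}] r3c4 has the single candidate 4, so r3c4=4.
Step 15. [r1c6∈{6}] r1c6's peers cover all but 6 ⇒ r1c6=6.
Step 16. [r2c3∈{3}] r2c3 has the single candidate 3 ⇒ r2c3=3.
Step 17. [r6c4∈{2}] only 2 remains possible at r6c4. So r6c4=2.
Step 18. [r3c3∈{2}] r3c3's peers cover all but 2 ⇒ r3c3=2.
Step 19. [r5c6∈{1}] r5c6 is down to just 1, so r5c6=1.
Step 20. [r1c1∈{1}] r1c1 has the single candidate 1. So r1c1=1.
Step 21. [r4c4∈{6}] r4c4's peers cover all but 6, so r4c4=6.
Step 22. [r1c3∈{4}] r1c3 has the single candidate 4. So r1c3=4.

Answer: 1 5 4 3 2 6 / 2 6 3 1 5 4 / 6 1 2 4 3 5 / 4 3 5 6 1 2 / 3 2 6 5 4 1 / 5 4 1 2 6 3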